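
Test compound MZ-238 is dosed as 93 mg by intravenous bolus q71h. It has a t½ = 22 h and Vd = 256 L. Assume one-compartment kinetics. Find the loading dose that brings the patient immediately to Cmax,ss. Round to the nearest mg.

f = (1/2)^(71/22) ≈ 0.106781; accumulation ratio R = 1/(1−f) ≈ 1.11955.
Loading dose to hit Cmax,ss on first dose: D_load = D_maint·R ≈ 93 × 1.11955 ≈ 104.12 mg.

104 mg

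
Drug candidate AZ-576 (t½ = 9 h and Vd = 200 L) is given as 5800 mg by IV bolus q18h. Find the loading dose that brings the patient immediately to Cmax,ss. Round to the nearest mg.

7733 mg

f = (1/2)^(18/9) ≈ 0.250000; accumulation ratio R = 1/(1−f) ≈ 1.33333.
Loading dose to hit Cmax,ss on first dose: D_load = D_maint·R ≈ 5800 × 1.33333 ≈ 7733.31 mg.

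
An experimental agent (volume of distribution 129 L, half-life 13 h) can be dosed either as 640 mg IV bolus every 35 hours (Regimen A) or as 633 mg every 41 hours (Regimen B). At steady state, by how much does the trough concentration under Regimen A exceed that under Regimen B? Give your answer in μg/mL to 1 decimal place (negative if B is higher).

0.3 μg/mL

Regimen A: f = (1/2)^(35/13) ≈ 0.1547; Cmin,ss = (640/129)·f/(1−f) ≈ 0.908 μg/mL.
Regimen B: f = (1/2)^(41/13) ≈ 0.1124; Cmin,ss = (633/129)·f/(1−f) ≈ 0.621 μg/mL.
Difference ≈ 0.908 − 0.621 ≈ 0.287 μg/mL.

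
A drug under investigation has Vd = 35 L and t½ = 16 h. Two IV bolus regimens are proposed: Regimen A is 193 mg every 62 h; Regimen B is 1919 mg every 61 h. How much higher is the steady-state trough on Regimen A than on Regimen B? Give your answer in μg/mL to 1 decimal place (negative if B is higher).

Regimen A: f = (1/2)^(62/16) ≈ 0.0682; Cmin,ss = (193/35)·f/(1−f) ≈ 0.404 μg/mL.
Regimen B: f = (1/2)^(61/16) ≈ 0.0712; Cmin,ss = (1919/35)·f/(1−f) ≈ 4.203 μg/mL.
Difference ≈ 0.404 − 4.203 ≈ -3.799 μg/mL.

-3.8 μg/mL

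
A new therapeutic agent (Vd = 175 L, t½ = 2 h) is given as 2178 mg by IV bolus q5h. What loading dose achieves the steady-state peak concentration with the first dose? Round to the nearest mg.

2646 mg

f = (1/2)^(5/2) ≈ 0.176777; accumulation ratio R = 1/(1−f) ≈ 1.21474.
Loading dose to hit Cmax,ss on first dose: D_load = D_maint·R ≈ 2178 × 1.21474 ≈ 2645.70 mg.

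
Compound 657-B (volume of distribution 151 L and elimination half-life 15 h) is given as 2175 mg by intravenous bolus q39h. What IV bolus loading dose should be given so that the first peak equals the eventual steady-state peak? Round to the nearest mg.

2605 mg

f = (1/2)^(39/15) ≈ 0.164938; accumulation ratio R = 1/(1−f) ≈ 1.19752.
Loading dose to hit Cmax,ss on first dose: D_load = D_maint·R ≈ 2175 × 1.19752 ≈ 2604.61 mg.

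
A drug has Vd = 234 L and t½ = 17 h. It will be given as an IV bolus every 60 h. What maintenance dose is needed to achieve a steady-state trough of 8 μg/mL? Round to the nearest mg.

τ/t½ = 60/17 ≈ 3.5294, so f = (1/2)^(60/17) ≈ 0.086605.
Cmin,ss = (D/Vd)·f/(1−f), so D = Cmin,ss·Vd·(1−f)/f.
D = 8 × 234 × (1−f)/f ≈ 8 × 234 × 10.54668 ≈ 19743.38 mg.

19743 mg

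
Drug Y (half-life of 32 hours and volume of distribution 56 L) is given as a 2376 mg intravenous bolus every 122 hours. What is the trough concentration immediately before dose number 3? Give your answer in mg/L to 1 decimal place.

f = (1/2)^(τ/t½) = (1/2)^(122/32) ≈ 0.0712.
C₀ = D/Vd = 2376/56 ≈ 42.429 mg/L.
Before the 3rd dose, 2 doses have been given. Superposition: Cmin = C₀·(f + f²).
≈ 42.429 × (0.0712 + 0.0051) ≈ 42.429 × 0.0763 ≈ 3.237 mg/L.

3.2 mg/L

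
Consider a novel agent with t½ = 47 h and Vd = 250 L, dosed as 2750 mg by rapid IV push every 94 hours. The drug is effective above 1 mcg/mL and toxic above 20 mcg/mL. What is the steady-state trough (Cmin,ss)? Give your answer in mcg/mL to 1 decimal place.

τ = 94 h = 2 half-lives, so f = (1/2)^2 = 0.25.
At steady state, R = 1/(1 − 0.25) = 4/3.
Single-dose peak C₀ = D/Vd = 2750/250 = 11 mcg/mL.
Steady-state peak Cmax,ss = C₀·R = 11 × 4/3 ≈ 14.667 mcg/mL.
Steady-state trough Cmin,ss = Cmax,ss·f ≈ 14.667 × 0.25 ≈ 3.667 mcg/mL.
Trough 3.7 mcg/mL vs MEC 1 mcg/mL: adequate.

3.7 mcg/mL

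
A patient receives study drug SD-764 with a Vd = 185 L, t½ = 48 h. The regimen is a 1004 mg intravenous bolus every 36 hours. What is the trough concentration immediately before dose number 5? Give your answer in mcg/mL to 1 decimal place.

7.0 mcg/mL

f = (1/2)^(τ/t½) = (1/2)^(36/48) ≈ 0.5946.
C₀ = D/Vd = 1004/185 ≈ 5.427 mcg/mL.
Before the 5th dose, 4 doses have been given. Superposition: Cmin = C₀·(f + f² + … + f^4).
≈ 5.427 × (0.5946 + 0.3535 + 0.2102 + 0.1250) ≈ 5.427 × 1.2833 ≈ 6.964 mcg/mL.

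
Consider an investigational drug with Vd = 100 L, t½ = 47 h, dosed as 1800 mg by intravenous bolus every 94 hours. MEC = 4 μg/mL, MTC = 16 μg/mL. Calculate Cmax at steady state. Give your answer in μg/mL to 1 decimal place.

τ = 94 h = 2 half-lives, so f = (1/2)^2 = 0.25.
At steady state, R = 1/(1 − 0.25) = 4/3.
Single-dose peak C₀ = D/Vd = 1800/100 = 18 μg/mL.
Steady-state peak Cmax,ss = C₀·R = 18 × 4/3 ≈ 24.000 μg/mL.
Peak 24.0 μg/mL vs MTC 16 μg/mL: exceeds toxic threshold.

24.0 μg/mL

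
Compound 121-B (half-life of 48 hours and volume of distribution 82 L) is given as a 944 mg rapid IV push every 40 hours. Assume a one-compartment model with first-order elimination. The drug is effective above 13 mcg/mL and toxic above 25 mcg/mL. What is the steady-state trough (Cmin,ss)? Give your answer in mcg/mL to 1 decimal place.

14.7 mcg/mL

τ/t½ = 40/48 ≈ 0.83333, so fraction remaining f = (1/2)^(40/48) ≈ 0.5612.
Each bolus raises the concentration by D/Vd = 944/82 ≈ 11.512 mcg/mL.
Steady-state trough Cmin,ss = C₀·f/(1−f) ≈ 11.512 × 0.5612/0.4388 ≈ 14.723 mcg/mL.
Trough 14.7 mcg/mL vs MEC 13 mcg/mL: adequate.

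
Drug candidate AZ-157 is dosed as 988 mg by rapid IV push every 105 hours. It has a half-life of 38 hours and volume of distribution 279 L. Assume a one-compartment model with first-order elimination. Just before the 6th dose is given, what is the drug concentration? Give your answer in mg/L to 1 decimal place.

f = (1/2)^(τ/t½) = (1/2)^(105/38) ≈ 0.1473.
C₀ = D/Vd = 988/279 ≈ 3.541 mg/L.
Before the 6th dose, 5 doses have been given. Superposition: Cmin = C₀·(f + f² + … + f^5).
≈ 3.541 × (0.1473 + 0.0217 + 0.0032 + 0.0005 + 0.0001) ≈ 3.541 × 0.1728 ≈ 0.612 mg/L.

0.6 mg/L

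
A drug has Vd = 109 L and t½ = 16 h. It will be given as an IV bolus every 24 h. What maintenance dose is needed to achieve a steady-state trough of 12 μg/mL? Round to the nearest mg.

2392 mg

τ/t½ = 24/16 ≈ 1.5, so f = (1/2)^(24/16) ≈ 0.353553.
Cmin,ss = (D/Vd)·f/(1−f), so D = Cmin,ss·Vd·(1−f)/f.
D = 12 × 109 × (1−f)/f ≈ 12 × 109 × 1.82843 ≈ 2391.59 mg.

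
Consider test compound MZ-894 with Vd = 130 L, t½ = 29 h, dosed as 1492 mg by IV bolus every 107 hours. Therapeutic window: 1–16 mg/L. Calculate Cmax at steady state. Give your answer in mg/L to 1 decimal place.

Over one 107-h interval, 107/29 ≈ 3.6897 half-lives elapse, leaving f ≈ 0.0775 of each dose.
Accumulation ratio R = 1/(1 − f) ≈ 1/0.9225 ≈ 1.0840.
Each bolus raises the concentration by D/Vd = 1492/130 ≈ 11.477 mg/L.
Cmax,ss = C₀/(1 − f) ≈ 11.477/0.9225 ≈ 12.441 mg/L.
Peak 12.4 mg/L vs MTC 16 mg/L: below toxic threshold.

12.4 mg/L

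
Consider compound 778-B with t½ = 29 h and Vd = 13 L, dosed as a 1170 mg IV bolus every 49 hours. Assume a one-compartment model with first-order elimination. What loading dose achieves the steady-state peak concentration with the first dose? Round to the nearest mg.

1696 mg

f = (1/2)^(49/29) ≈ 0.310001; accumulation ratio R = 1/(1−f) ≈ 1.44928.
Loading dose to hit Cmax,ss on first dose: D_load = D_maint·R ≈ 1170 × 1.44928 ≈ 1695.66 mg.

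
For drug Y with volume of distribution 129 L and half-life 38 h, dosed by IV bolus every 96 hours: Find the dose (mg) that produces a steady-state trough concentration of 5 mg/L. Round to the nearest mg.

3071 mg

τ/t½ = 96/38 ≈ 2.5263, so f = (1/2)^(96/38) ≈ 0.173581.
Cmin,ss = (D/Vd)·f/(1−f), so D = Cmin,ss·Vd·(1−f)/f.
D = 5 × 129 × (1−f)/f ≈ 5 × 129 × 4.76100 ≈ 3070.85 mg.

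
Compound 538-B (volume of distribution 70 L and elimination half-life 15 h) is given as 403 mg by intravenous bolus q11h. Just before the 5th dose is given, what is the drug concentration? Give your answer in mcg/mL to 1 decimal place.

7.6 mcg/mL

f = (1/2)^(τ/t½) = (1/2)^(11/15) ≈ 0.6015.
C₀ = D/Vd = 403/70 ≈ 5.757 mcg/mL.
Before the 5th dose, 4 doses have been given. Superposition: Cmin = C₀·(f + f² + … + f^4).
≈ 5.757 × (0.6015 + 0.3618 + 0.2176 + 0.1309) ≈ 5.757 × 1.3118 ≈ 7.552 mcg/mL.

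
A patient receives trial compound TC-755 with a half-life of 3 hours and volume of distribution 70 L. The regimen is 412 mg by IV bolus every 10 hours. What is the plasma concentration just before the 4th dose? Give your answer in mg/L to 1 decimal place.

0.6 mg/L

f = (1/2)^(τ/t½) = (1/2)^(10/3) ≈ 0.0992.
C₀ = D/Vd = 412/70 ≈ 5.886 mg/L.
Before the 4th dose, 3 doses have been given. Superposition: Cmin = C₀·(f + f² + … + f^3).
≈ 5.886 × (0.0992 + 0.0098 + 0.0010) ≈ 5.886 × 0.1100 ≈ 0.647 mg/L.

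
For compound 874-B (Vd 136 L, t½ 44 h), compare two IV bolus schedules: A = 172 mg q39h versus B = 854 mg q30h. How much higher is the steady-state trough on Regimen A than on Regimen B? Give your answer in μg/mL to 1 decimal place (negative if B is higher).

Regimen A: f = (1/2)^(39/44) ≈ 0.5410; Cmin,ss = (172/136)·f/(1−f) ≈ 1.491 μg/mL.
Regimen B: f = (1/2)^(30/44) ≈ 0.6234; Cmin,ss = (854/136)·f/(1−f) ≈ 10.395 μg/mL.
Difference ≈ 1.491 − 10.395 ≈ -8.904 μg/mL.

-8.9 μg/mL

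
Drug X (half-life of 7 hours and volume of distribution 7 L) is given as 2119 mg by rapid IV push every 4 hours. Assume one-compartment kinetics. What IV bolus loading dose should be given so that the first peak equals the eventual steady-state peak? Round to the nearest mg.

f = (1/2)^(4/7) ≈ 0.672950; accumulation ratio R = 1/(1−f) ≈ 3.05764.
Loading dose to hit Cmax,ss on first dose: D_load = D_maint·R ≈ 2119 × 3.05764 ≈ 6479.14 mg.

6479 mg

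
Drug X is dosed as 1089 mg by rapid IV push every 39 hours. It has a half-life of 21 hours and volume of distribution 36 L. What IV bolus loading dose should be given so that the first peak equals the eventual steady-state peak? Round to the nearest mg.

1504 mg

f = (1/2)^(39/21) ≈ 0.276022; accumulation ratio R = 1/(1−f) ≈ 1.38126.
Loading dose to hit Cmax,ss on first dose: D_load = D_maint·R ≈ 1089 × 1.38126 ≈ 1504.19 mg.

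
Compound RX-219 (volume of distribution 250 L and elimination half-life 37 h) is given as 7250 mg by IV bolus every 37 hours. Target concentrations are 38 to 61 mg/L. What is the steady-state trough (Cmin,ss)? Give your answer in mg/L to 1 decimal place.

τ = 37 h = 1 half-life, so f = (1/2)^1 = 0.5.
Accumulation ratio R = 1/(1 − f) = 1/0.5 = 2/1.
Single-dose peak C₀ = D/Vd = 7250/250 = 29 mg/L.
Steady-state peak Cmax,ss = C₀·R = 29 × 2/1 ≈ 58.000 mg/L.
Steady-state trough Cmin,ss = Cmax,ss·f ≈ 58.000 × 0.5 ≈ 29.000 mg/L.
Trough 29.0 mg/L vs MEC 38 mg/L: subtherapeutic.

29.0 mg/L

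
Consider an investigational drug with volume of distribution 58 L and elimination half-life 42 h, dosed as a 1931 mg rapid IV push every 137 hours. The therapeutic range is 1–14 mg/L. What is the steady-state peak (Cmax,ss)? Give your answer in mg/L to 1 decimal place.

37.2 mg/L

τ/t½ = 137/42 ≈ 3.2619, so fraction remaining f = (1/2)^(137/42) ≈ 0.1042.
Accumulation ratio R = 1/(1 − f) ≈ 1/0.8958 ≈ 1.1163.
Single-dose peak C₀ = D/Vd = 1931/58 ≈ 33.293 mg/L.
Steady-state peak Cmax,ss = C₀·R ≈ 33.293 × 1.1163 ≈ 37.165 mg/L.
Peak 37.2 mg/L vs MTC 14 mg/L: exceeds toxic threshold.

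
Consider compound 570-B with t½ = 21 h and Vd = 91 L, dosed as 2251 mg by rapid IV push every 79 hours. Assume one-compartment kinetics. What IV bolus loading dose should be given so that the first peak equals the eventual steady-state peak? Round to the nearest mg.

2430 mg

f = (1/2)^(79/21) ≈ 0.073715; accumulation ratio R = 1/(1−f) ≈ 1.07958.
Loading dose to hit Cmax,ss on first dose: D_load = D_maint·R ≈ 2251 × 1.07958 ≈ 2430.13 mg.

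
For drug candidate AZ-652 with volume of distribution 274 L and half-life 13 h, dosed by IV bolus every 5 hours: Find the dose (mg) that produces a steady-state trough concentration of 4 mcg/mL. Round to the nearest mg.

335 mg

τ/t½ = 5/13 ≈ 0.38462, so f = (1/2)^(5/13) ≈ 0.765983.
Cmin,ss = (D/Vd)·f/(1−f), so D = Cmin,ss·Vd·(1−f)/f.
D = 4 × 274 × (1−f)/f ≈ 4 × 274 × 0.30551 ≈ 334.84 mg.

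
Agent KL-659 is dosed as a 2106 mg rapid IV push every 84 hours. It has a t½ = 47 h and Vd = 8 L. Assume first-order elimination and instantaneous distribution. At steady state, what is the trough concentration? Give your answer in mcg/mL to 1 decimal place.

107.4 mcg/mL

k = ln2/t½ = ln2/47 ≈ 0.014748 h⁻¹; fraction remaining f = e^(−kτ) = e^(−0.014748×84) ≈ 0.2897.
Accumulation ratio R = 1/(1 − f) ≈ 1/0.7103 ≈ 1.4079.
Each bolus raises the concentration by D/Vd = 2106/8 ≈ 263.250 mcg/mL.
Cmax,ss = C₀/(1 − f) ≈ 263.250/0.7103 ≈ 370.618 mcg/mL.
Steady-state trough Cmin,ss = Cmax,ss·f ≈ 370.618 × 0.2897 ≈ 107.368 mcg/mL.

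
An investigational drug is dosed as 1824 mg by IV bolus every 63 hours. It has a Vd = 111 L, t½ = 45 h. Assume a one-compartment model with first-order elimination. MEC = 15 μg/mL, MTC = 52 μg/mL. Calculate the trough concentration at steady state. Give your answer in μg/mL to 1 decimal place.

τ/t½ = 63/45 ≈ 1.4, so fraction remaining f = (1/2)^(63/45) ≈ 0.3789.
Single-dose peak C₀ = D/Vd = 1824/111 ≈ 16.432 μg/mL.
Steady-state trough Cmin,ss = C₀·f/(1−f) ≈ 16.432 × 0.3789/0.6211 ≈ 10.024 μg/mL.
Trough 10.0 μg/mL vs MEC 15 μg/mL: subtherapeutic.

10.0 μg/mL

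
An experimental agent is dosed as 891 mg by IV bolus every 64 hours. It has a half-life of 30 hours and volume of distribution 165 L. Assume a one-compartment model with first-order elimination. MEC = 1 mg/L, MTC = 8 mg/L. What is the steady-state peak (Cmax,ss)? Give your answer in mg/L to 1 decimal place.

7.0 mg/L

k = ln2/t½ = ln2/30 ≈ 0.023105 h⁻¹; fraction remaining f = e^(−kτ) = e^(−0.023105×64) ≈ 0.2279.
Accumulation ratio R = 1/(1 − f) ≈ 1/0.7721 ≈ 1.2952.
Single-dose peak C₀ = D/Vd = 891/165 ≈ 5.400 mg/L.
Steady-state peak Cmax,ss = C₀·R ≈ 5.400 × 1.2952 ≈ 6.994 mg/L.
Peak 7.0 mg/L vs MTC 8 mg/L: below toxic threshold.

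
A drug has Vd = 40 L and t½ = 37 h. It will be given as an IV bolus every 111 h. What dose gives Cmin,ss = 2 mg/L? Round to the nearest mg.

560 mg

τ/t½ = 111/37 ≈ 3, so f = (1/2)^(111/37) ≈ 0.125000.
Cmin,ss = (D/Vd)·f/(1−f), so D = Cmin,ss·Vd·(1−f)/f.
D = 2 × 40 × (1−f)/f ≈ 2 × 40 × 7.00000 ≈ 560.00 mg.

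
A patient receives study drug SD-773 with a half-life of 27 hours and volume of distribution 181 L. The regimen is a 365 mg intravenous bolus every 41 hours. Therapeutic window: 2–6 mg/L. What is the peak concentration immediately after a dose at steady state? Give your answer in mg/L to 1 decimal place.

3.1 mg/L

τ/t½ = 41/27 ≈ 1.5185, so fraction remaining f = (1/2)^(41/27) ≈ 0.3490.
At steady state, accumulation factor R = 1/(1 − e^(−kτ)) ≈ 1.5361.
Each bolus raises the concentration by D/Vd = 365/181 ≈ 2.017 mg/L.
Steady-state peak Cmax,ss = C₀·R ≈ 2.017 × 1.5361 ≈ 3.098 mg/L.
Peak 3.1 mg/L vs MTC 6 mg/L: below toxic threshold.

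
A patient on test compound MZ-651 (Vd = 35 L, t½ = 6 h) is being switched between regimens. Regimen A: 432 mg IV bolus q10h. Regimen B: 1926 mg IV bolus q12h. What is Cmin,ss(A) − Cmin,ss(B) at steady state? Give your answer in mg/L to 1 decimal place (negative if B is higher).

Regimen A: f = (1/2)^(10/6) ≈ 0.3150; Cmin,ss = (432/35)·f/(1−f) ≈ 5.676 mg/L.
Regimen B: f = (1/2)^(12/6) ≈ 0.2500; Cmin,ss = (1926/35)·f/(1−f) ≈ 18.343 mg/L.
Difference ≈ 5.676 − 18.343 ≈ -12.667 mg/L.

-12.7 mg/L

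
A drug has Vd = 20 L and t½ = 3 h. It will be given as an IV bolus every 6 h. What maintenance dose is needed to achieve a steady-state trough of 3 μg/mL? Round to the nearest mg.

τ/t½ = 6/3 ≈ 2, so f = (1/2)^(6/3) ≈ 0.250000.
Cmin,ss = (D/Vd)·f/(1−f), so D = Cmin,ss·Vd·(1−f)/f.
D = 3 × 20 × (1−f)/f ≈ 3 × 20 × 3.00000 ≈ 180.00 mg.

180 mg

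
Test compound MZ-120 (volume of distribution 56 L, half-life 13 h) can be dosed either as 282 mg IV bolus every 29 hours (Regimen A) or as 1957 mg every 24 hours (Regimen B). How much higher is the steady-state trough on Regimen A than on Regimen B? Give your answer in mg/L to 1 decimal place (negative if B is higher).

-12.1 mg/L

Regimen A: f = (1/2)^(29/13) ≈ 0.2130; Cmin,ss = (282/56)·f/(1−f) ≈ 1.363 mg/L.
Regimen B: f = (1/2)^(24/13) ≈ 0.2781; Cmin,ss = (1957/56)·f/(1−f) ≈ 13.463 mg/L.
Difference ≈ 1.363 − 13.463 ≈ -12.100 mg/L.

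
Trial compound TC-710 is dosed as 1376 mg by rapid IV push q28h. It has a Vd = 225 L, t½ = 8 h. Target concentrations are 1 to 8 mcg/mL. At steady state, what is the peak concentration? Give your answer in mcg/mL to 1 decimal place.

k = ln2/t½ = ln2/8 ≈ 0.086643 h⁻¹; fraction remaining f = e^(−kτ) = e^(−0.086643×28) ≈ 0.0884.
At steady state, accumulation factor R = 1/(1 − e^(−kτ)) ≈ 1.0970.
Single-dose peak C₀ = D/Vd = 1376/225 ≈ 6.116 mcg/mL.
Steady-state peak Cmax,ss = C₀·R ≈ 6.116 × 1.0970 ≈ 6.709 mcg/mL.
Peak 6.7 mcg/mL vs MTC 8 mcg/mL: below toxic threshold.

6.7 mcg/mL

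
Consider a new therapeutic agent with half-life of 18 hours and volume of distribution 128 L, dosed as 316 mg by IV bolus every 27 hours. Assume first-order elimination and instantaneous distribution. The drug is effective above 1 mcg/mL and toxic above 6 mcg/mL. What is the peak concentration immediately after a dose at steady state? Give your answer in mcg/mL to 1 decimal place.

3.8 mcg/mL

τ/t½ = 27/18 ≈ 1.5, so fraction remaining f = (1/2)^(27/18) ≈ 0.3536.
Accumulation ratio R = 1/(1 − f) ≈ 1/0.6464 ≈ 1.5470.
Single-dose peak C₀ = D/Vd = 316/128 ≈ 2.469 mcg/mL.
Steady-state peak Cmax,ss = C₀·R ≈ 2.469 × 1.5470 ≈ 3.820 mcg/mL.
Peak 3.8 mcg/mL vs MTC 6 mcg/mL: below toxic threshold.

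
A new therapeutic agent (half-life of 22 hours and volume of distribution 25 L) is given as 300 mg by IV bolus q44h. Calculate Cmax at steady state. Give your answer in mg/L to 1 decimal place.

16.0 mg/L

τ = 44 h = 2 half-lives, so f = (1/2)^2 = 0.25.
Accumulation ratio R = 1/(1 − f) = 1/0.75 = 4/3.
Single-dose peak C₀ = D/Vd = 300/25 = 12 mg/L.
Steady-state peak Cmax,ss = C₀·R = 12 × 4/3 ≈ 16.000 mg/L.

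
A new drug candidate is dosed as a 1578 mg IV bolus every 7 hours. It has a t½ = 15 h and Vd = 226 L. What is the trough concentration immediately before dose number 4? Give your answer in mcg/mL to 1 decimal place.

f = (1/2)^(τ/t½) = (1/2)^(7/15) ≈ 0.7236.
C₀ = D/Vd = 1578/226 ≈ 6.982 mcg/mL.
Before the 4th dose, 3 doses have been given. Superposition: Cmin = C₀·(f + f² + … + f^3).
≈ 6.982 × (0.7236 + 0.5236 + 0.3789) ≈ 6.982 × 1.6261 ≈ 11.353 mcg/mL.

11.4 mcg/mL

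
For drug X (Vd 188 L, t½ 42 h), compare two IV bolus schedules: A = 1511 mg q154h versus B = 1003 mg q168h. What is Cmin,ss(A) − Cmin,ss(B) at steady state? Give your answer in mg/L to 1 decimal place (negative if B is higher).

0.3 mg/L

Regimen A: f = (1/2)^(154/42) ≈ 0.0787; Cmin,ss = (1511/188)·f/(1−f) ≈ 0.687 mg/L.
Regimen B: f = (1/2)^(168/42) ≈ 0.0625; Cmin,ss = (1003/188)·f/(1−f) ≈ 0.356 mg/L.
Difference ≈ 0.687 − 0.356 ≈ 0.331 mg/L.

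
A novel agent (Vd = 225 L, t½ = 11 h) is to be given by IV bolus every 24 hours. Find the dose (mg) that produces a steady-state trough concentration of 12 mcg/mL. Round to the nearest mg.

9551 mg

τ/t½ = 24/11 ≈ 2.1818, so f = (1/2)^(24/11) ≈ 0.220398.
Cmin,ss = (D/Vd)·f/(1−f), so D = Cmin,ss·Vd·(1−f)/f.
D = 12 × 225 × (1−f)/f ≈ 12 × 225 × 3.53725 ≈ 9550.57 mg.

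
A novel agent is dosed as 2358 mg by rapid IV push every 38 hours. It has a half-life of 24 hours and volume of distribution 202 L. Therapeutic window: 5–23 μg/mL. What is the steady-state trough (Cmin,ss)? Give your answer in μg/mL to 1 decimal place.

τ/t½ = 38/24 ≈ 1.5833, so fraction remaining f = (1/2)^(38/24) ≈ 0.3337.
Single-dose peak C₀ = D/Vd = 2358/202 ≈ 11.673 μg/mL.
Steady-state trough Cmin,ss = C₀·f/(1−f) ≈ 11.673 × 0.3337/0.6663 ≈ 5.846 μg/mL.
Trough 5.8 μg/mL vs MEC 5 μg/mL: adequate.

5.8 μg/mL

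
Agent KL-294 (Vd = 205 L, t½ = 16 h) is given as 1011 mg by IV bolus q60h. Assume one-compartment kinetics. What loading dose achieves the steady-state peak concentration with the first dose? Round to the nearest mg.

1092 mg

f = (1/2)^(60/16) ≈ 0.074325; accumulation ratio R = 1/(1−f) ≈ 1.08029.
Loading dose to hit Cmax,ss on first dose: D_load = D_maint·R ≈ 1011 × 1.08029 ≈ 1092.17 mg.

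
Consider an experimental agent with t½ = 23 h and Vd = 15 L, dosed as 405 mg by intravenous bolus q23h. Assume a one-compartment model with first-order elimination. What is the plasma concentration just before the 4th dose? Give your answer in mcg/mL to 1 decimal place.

23.6 mcg/mL

f = (1/2)^(τ/t½) = (1/2)^(23/23) ≈ 0.5000.
C₀ = D/Vd = 405/15 ≈ 27.000 mcg/mL.
Before the 4th dose, 3 doses have been given. Superposition: Cmin = C₀·(f + f² + … + f^3).
≈ 27.000 × (0.5000 + 0.2500 + 0.1250) ≈ 27.000 × 0.8750 ≈ 23.625 mcg/mL.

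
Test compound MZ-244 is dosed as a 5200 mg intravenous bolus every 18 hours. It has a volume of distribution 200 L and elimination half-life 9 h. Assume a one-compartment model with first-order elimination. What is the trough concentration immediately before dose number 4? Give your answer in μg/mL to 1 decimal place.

f = (1/2)^(τ/t½) = (1/2)^(18/9) ≈ 0.2500.
C₀ = D/Vd = 5200/200 ≈ 26.000 μg/mL.
Before the 4th dose, 3 doses have been given. Superposition: Cmin = C₀·(f + f² + … + f^3).
≈ 26.000 × (0.2500 + 0.0625 + 0.0156) ≈ 26.000 × 0.3281 ≈ 8.531 μg/mL.

8.5 μg/mL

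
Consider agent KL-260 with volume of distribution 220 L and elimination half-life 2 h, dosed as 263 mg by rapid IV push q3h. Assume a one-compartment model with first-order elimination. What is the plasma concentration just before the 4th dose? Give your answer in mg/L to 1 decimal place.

f = (1/2)^(τ/t½) = (1/2)^(3/2) ≈ 0.3536.
C₀ = D/Vd = 263/220 ≈ 1.195 mg/L.
Before the 4th dose, 3 doses have been given. Superposition: Cmin = C₀·(f + f² + … + f^3).
≈ 1.195 × (0.3536 + 0.1250 + 0.0442) ≈ 1.195 × 0.5228 ≈ 0.625 mg/L.

0.6 mg/L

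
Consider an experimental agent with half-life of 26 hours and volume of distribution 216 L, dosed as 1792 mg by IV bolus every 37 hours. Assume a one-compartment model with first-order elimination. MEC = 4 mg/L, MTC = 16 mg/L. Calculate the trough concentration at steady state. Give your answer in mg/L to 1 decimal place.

k = ln2/t½ = ln2/26 ≈ 0.026660 h⁻¹; fraction remaining f = e^(−kτ) = e^(−0.026660×37) ≈ 0.3729.
Accumulation ratio R = 1/(1 − f) ≈ 1/0.6271 ≈ 1.5946.
Each bolus raises the concentration by D/Vd = 1792/216 ≈ 8.296 mg/L.
Steady-state peak Cmax,ss = C₀·R ≈ 8.296 × 1.5946 ≈ 13.229 mg/L.
Steady-state trough Cmin,ss = Cmax,ss·f ≈ 13.229 × 0.3729 ≈ 4.933 mg/L.
Trough 4.9 mg/L vs MEC 4 mg/L: adequate.

4.9 mg/L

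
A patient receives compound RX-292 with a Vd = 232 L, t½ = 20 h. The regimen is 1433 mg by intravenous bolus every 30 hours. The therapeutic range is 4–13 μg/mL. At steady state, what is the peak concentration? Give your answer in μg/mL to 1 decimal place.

9.6 μg/mL

k = ln2/t½ = ln2/20 ≈ 0.034657 h⁻¹; fraction remaining f = e^(−kτ) = e^(−0.034657×30) ≈ 0.3536.
Accumulation ratio R = 1/(1 − f) ≈ 1/0.6464 ≈ 1.5470.
Single-dose peak C₀ = D/Vd = 1433/232 ≈ 6.177 μg/mL.
Cmax,ss = C₀/(1 − f) ≈ 6.177/0.6464 ≈ 9.556 μg/mL.
Peak 9.6 μg/mL vs MTC 13 μg/mL: below toxic threshold.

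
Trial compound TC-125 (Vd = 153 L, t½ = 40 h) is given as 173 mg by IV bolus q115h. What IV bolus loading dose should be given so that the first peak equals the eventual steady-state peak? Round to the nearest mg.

f = (1/2)^(115/40) ≈ 0.136313; accumulation ratio R = 1/(1−f) ≈ 1.15783.
Loading dose to hit Cmax,ss on first dose: D_load = D_maint·R ≈ 173 × 1.15783 ≈ 200.30 mg.

200 mg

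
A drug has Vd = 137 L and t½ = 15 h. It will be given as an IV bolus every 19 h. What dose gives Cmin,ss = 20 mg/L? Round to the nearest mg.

τ/t½ = 19/15 ≈ 1.2667, so f = (1/2)^(19/15) ≈ 0.415619.
Cmin,ss = (D/Vd)·f/(1−f), so D = Cmin,ss·Vd·(1−f)/f.
D = 20 × 137 × (1−f)/f ≈ 20 × 137 × 1.40605 ≈ 3852.58 mg.

3853 mg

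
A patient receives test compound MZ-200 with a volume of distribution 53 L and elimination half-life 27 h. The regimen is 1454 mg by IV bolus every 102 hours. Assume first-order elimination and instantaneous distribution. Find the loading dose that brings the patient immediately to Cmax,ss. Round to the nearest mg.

1568 mg

f = (1/2)^(102/27) ≈ 0.072908; accumulation ratio R = 1/(1−f) ≈ 1.07864.
Loading dose to hit Cmax,ss on first dose: D_load = D_maint·R ≈ 1454 × 1.07864 ≈ 1568.34 mg.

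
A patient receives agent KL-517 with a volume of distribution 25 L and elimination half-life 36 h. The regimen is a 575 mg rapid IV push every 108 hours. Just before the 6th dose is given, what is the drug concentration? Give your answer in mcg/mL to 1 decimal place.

f = (1/2)^(τ/t½) = (1/2)^(108/36) ≈ 0.1250.
C₀ = D/Vd = 575/25 ≈ 23.000 mcg/mL.
Before the 6th dose, 5 doses have been given. Superposition: Cmin = C₀·(f + f² + … + f^5).
≈ 23.000 × (0.1250 + 0.0156 + 0.0020 + 0.0002 + 0.0000) ≈ 23.000 × 0.1428 ≈ 3.284 mcg/mL.

3.3 mcg/mL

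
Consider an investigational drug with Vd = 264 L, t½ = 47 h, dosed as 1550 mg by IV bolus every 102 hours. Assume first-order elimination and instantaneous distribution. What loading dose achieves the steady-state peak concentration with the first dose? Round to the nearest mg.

f = (1/2)^(102/47) ≈ 0.222178; accumulation ratio R = 1/(1−f) ≈ 1.28564.
Loading dose to hit Cmax,ss on first dose: D_load = D_maint·R ≈ 1550 × 1.28564 ≈ 1992.74 mg.

1993 mg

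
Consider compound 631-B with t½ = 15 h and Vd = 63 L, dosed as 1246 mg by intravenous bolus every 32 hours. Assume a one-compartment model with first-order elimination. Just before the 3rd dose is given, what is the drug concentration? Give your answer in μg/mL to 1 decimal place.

f = (1/2)^(τ/t½) = (1/2)^(32/15) ≈ 0.2279.
C₀ = D/Vd = 1246/63 ≈ 19.778 μg/mL.
Before the 3rd dose, 2 doses have been given. Superposition: Cmin = C₀·(f + f²).
≈ 19.778 × (0.2279 + 0.0519) ≈ 19.778 × 0.2798 ≈ 5.534 μg/mL.

5.5 μg/mL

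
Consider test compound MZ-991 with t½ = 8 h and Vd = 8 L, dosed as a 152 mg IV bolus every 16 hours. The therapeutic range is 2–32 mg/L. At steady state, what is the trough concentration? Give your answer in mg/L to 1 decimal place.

τ = 16 h = 2 half-lives, so f = (1/2)^2 = 0.25.
Accumulation ratio R = 1/(1 − f) = 1/0.75 = 4/3.
Single-dose peak C₀ = D/Vd = 152/8 = 19 mg/L.
Steady-state peak Cmax,ss = C₀·R = 19 × 4/3 ≈ 25.333 mg/L.
Steady-state trough Cmin,ss = Cmax,ss·f ≈ 25.333 × 0.25 ≈ 6.333 mg/L.
Trough 6.3 mg/L vs MEC 2 mg/L: adequate.

6.3 mg/L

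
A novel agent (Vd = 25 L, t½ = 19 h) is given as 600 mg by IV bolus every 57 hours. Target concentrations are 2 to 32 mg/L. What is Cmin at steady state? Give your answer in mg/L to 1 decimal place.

3.4 mg/L

The dosing interval is 3 half-lives, so f = 2^(−3) = 0.125.
Accumulation ratio R = 1/(1 − f) = 1/0.875 = 8/7.
Single-dose peak C₀ = D/Vd = 600/25 = 24 mg/L.
Steady-state peak Cmax,ss = C₀·R = 24 × 8/7 ≈ 27.429 mg/L.
Steady-state trough Cmin,ss = Cmax,ss·f ≈ 27.429 × 0.125 ≈ 3.429 mg/L.
Trough 3.4 mg/L vs MEC 2 mg/L: adequate.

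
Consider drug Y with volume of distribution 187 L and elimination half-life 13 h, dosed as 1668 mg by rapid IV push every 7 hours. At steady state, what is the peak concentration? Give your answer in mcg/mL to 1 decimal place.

28.6 mcg/mL

k = ln2/t½ = ln2/13 ≈ 0.053319 h⁻¹; fraction remaining f = e^(−kτ) = e^(−0.053319×7) ≈ 0.6885.
Accumulation ratio R = 1/(1 − f) ≈ 1/0.3115 ≈ 3.2103.
Single-dose peak C₀ = D/Vd = 1668/187 ≈ 8.920 mcg/mL.
Steady-state peak Cmax,ss = C₀·R ≈ 8.920 × 3.2103 ≈ 28.636 mcg/mL.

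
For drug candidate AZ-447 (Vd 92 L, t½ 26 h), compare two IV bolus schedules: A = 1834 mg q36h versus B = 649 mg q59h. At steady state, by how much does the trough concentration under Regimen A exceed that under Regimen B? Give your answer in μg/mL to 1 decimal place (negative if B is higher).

Regimen A: f = (1/2)^(36/26) ≈ 0.3830; Cmin,ss = (1834/92)·f/(1−f) ≈ 12.374 μg/mL.
Regimen B: f = (1/2)^(59/26) ≈ 0.2074; Cmin,ss = (649/92)·f/(1−f) ≈ 1.846 μg/mL.
Difference ≈ 12.374 − 1.846 ≈ 10.528 μg/mL.

10.5 μg/mL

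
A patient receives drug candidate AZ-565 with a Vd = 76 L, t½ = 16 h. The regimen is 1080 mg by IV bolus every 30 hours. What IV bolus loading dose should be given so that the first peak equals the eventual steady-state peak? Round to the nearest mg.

f = (1/2)^(30/16) ≈ 0.272627; accumulation ratio R = 1/(1−f) ≈ 1.37481.
Loading dose to hit Cmax,ss on first dose: D_load = D_maint·R ≈ 1080 × 1.37481 ≈ 1484.79 mg.

1485 mg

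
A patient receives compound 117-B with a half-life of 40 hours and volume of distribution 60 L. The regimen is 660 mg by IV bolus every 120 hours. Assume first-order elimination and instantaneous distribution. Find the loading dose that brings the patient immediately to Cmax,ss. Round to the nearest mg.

754 mg

f = (1/2)^(120/40) ≈ 0.125000; accumulation ratio R = 1/(1−f) ≈ 1.14286.
Loading dose to hit Cmax,ss on first dose: D_load = D_maint·R ≈ 660 × 1.14286 ≈ 754.29 mg.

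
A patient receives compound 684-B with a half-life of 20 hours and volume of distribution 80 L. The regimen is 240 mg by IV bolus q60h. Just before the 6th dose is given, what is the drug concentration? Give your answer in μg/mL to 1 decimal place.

0.4 μg/mL

f = (1/2)^(τ/t½) = (1/2)^(60/20) ≈ 0.1250.
C₀ = D/Vd = 240/80 ≈ 3.000 μg/mL.
Before the 6th dose, 5 doses have been given. Superposition: Cmin = C₀·(f + f² + … + f^5).
≈ 3.000 × (0.1250 + 0.0156 + 0.0020 + 0.0002 + 0.0000) ≈ 3.000 × 0.1428 ≈ 0.428 μg/mL.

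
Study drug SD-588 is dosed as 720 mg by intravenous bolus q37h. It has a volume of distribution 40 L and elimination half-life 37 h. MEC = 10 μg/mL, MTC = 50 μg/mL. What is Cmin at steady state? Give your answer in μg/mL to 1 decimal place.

18.0 μg/mL

τ = 37 h = 1 half-life, so f = (1/2)^1 = 0.5.
At steady state, R = 1/(1 − 0.5) = 2/1.
Single-dose peak C₀ = D/Vd = 720/40 = 18 μg/mL.
Steady-state peak Cmax,ss = C₀·R = 18 × 2/1 ≈ 36.000 μg/mL.
Steady-state trough Cmin,ss = Cmax,ss·f ≈ 36.000 × 0.5 ≈ 18.000 μg/mL.
Trough 18.0 μg/mL vs MEC 10 μg/mL: adequate.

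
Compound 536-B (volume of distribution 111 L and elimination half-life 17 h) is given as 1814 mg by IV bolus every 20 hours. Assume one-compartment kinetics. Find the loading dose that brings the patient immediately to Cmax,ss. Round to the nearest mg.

3253 mg

f = (1/2)^(20/17) ≈ 0.442433; accumulation ratio R = 1/(1−f) ≈ 1.79351.
Loading dose to hit Cmax,ss on first dose: D_load = D_maint·R ≈ 1814 × 1.79351 ≈ 3253.43 mg.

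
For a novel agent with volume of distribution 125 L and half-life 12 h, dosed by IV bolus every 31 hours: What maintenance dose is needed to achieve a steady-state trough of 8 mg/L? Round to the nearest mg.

4993 mg

τ/t½ = 31/12 ≈ 2.5833, so f = (1/2)^(31/12) ≈ 0.166855.
Cmin,ss = (D/Vd)·f/(1−f), so D = Cmin,ss·Vd·(1−f)/f.
D = 8 × 125 × (1−f)/f ≈ 8 × 125 × 4.99323 ≈ 4993.23 mg.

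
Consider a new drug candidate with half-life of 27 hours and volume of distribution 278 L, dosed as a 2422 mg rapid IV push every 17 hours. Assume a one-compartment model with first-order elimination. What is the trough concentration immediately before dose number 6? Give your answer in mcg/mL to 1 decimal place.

14.1 mcg/mL

f = (1/2)^(τ/t½) = (1/2)^(17/27) ≈ 0.6463.
C₀ = D/Vd = 2422/278 ≈ 8.712 mcg/mL.
Before the 6th dose, 5 doses have been given. Superposition: Cmin = C₀·(f + f² + … + f^5).
≈ 8.712 × (0.6463 + 0.4177 + 0.2700 + 0.1745 + 0.1128) ≈ 8.712 × 1.6213 ≈ 14.125 mcg/mL.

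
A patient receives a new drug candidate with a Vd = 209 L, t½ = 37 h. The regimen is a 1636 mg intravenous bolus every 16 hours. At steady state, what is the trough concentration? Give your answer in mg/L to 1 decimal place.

k = ln2/t½ = ln2/37 ≈ 0.018734 h⁻¹; fraction remaining f = e^(−kτ) = e^(−0.018734×16) ≈ 0.7410.
Single-dose peak C₀ = D/Vd = 1636/209 ≈ 7.828 mg/L.
Steady-state trough Cmin,ss = C₀·f/(1−f) ≈ 7.828 × 0.7410/0.2590 ≈ 22.396 mg/L.

22.4 mg/L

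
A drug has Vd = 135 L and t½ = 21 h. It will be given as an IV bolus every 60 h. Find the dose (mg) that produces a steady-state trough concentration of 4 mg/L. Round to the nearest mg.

3373 mg

τ/t½ = 60/21 ≈ 2.8571, so f = (1/2)^(60/21) ≈ 0.138011.
Cmin,ss = (D/Vd)·f/(1−f), so D = Cmin,ss·Vd·(1−f)/f.
D = 4 × 135 × (1−f)/f ≈ 4 × 135 × 6.24580 ≈ 3372.73 mg.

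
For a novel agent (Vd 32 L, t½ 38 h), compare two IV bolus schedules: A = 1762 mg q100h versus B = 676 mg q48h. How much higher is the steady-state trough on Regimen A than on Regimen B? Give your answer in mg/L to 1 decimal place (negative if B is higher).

Regimen A: f = (1/2)^(100/38) ≈ 0.1614; Cmin,ss = (1762/32)·f/(1−f) ≈ 10.598 mg/L.
Regimen B: f = (1/2)^(48/38) ≈ 0.4166; Cmin,ss = (676/32)·f/(1−f) ≈ 15.085 mg/L.
Difference ≈ 10.598 − 15.085 ≈ -4.487 mg/L.

-4.5 mg/L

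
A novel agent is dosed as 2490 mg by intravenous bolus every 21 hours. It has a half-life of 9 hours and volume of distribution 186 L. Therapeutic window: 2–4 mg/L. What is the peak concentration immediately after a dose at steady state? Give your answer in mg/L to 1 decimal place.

k = ln2/t½ = ln2/9 ≈ 0.077016 h⁻¹; fraction remaining f = e^(−kτ) = e^(−0.077016×21) ≈ 0.1984.
At steady state, accumulation factor R = 1/(1 − e^(−kτ)) ≈ 1.2475.
Each bolus raises the concentration by D/Vd = 2490/186 ≈ 13.387 mg/L.
Steady-state peak Cmax,ss = C₀·R ≈ 13.387 × 1.2475 ≈ 16.700 mg/L.
Peak 16.7 mg/L vs MTC 4 mg/L: exceeds toxic threshold.

16.7 mg/L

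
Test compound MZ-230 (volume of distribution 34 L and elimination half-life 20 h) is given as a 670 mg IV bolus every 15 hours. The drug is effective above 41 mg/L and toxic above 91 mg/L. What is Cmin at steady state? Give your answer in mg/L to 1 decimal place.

28.9 mg/L

k = ln2/t½ = ln2/20 ≈ 0.034657 h⁻¹; fraction remaining f = e^(−kτ) = e^(−0.034657×15) ≈ 0.5946.
At steady state, accumulation factor R = 1/(1 − e^(−kτ)) ≈ 2.4667.
Each bolus raises the concentration by D/Vd = 670/34 ≈ 19.706 mg/L.
Steady-state peak Cmax,ss = C₀·R ≈ 19.706 × 2.4667 ≈ 48.609 mg/L.
One interval later, Cmin,ss = Cmax,ss·e^(−kτ) ≈ 48.609 × 0.5946 ≈ 28.903 mg/L.
Trough 28.9 mg/L vs MEC 41 mg/L: subtherapeutic.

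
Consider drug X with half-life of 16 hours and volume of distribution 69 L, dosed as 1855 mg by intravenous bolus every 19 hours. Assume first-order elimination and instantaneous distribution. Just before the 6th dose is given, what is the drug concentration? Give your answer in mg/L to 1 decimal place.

f = (1/2)^(τ/t½) = (1/2)^(19/16) ≈ 0.4391.
C₀ = D/Vd = 1855/69 ≈ 26.884 mg/L.
Before the 6th dose, 5 doses have been given. Superposition: Cmin = C₀·(f + f² + … + f^5).
≈ 26.884 × (0.4391 + 0.1928 + 0.0847 + 0.0372 + 0.0163) ≈ 26.884 × 0.7701 ≈ 20.703 mg/L.

20.7 mg/L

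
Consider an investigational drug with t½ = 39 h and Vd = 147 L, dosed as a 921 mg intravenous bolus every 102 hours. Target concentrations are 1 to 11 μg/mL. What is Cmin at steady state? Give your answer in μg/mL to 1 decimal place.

1.2 μg/mL

k = ln2/t½ = ln2/39 ≈ 0.017773 h⁻¹; fraction remaining f = e^(−kτ) = e^(−0.017773×102) ≈ 0.1632.
At steady state, accumulation factor R = 1/(1 − e^(−kτ)) ≈ 1.1950.
Single-dose peak C₀ = D/Vd = 921/147 ≈ 6.265 μg/mL.
Cmax,ss = C₀/(1 − f) ≈ 6.265/0.8368 ≈ 7.487 μg/mL.
Steady-state trough Cmin,ss = Cmax,ss·f ≈ 7.487 × 0.1632 ≈ 1.222 μg/mL.
Trough 1.2 μg/mL vs MEC 1 μg/mL: adequate.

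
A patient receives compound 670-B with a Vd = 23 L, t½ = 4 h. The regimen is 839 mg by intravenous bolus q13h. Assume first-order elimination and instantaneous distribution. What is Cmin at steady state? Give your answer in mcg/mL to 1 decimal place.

4.3 mcg/mL

Over one 13-h interval, 13/4 ≈ 3.25 half-lives elapse, leaving f ≈ 0.1051 of each dose.
Single-dose peak C₀ = D/Vd = 839/23 ≈ 36.478 mcg/mL.
Steady-state trough Cmin,ss = C₀·f/(1−f) ≈ 36.478 × 0.1051/0.8949 ≈ 4.284 mcg/mL.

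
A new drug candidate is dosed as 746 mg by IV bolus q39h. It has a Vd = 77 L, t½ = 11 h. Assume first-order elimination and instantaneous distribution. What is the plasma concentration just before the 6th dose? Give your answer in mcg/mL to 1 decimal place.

0.9 mcg/mL

f = (1/2)^(τ/t½) = (1/2)^(39/11) ≈ 0.0856.
C₀ = D/Vd = 746/77 ≈ 9.688 mcg/mL.
Before the 6th dose, 5 doses have been given. Superposition: Cmin = C₀·(f + f² + … + f^5).
≈ 9.688 × (0.0856 + 0.0073 + 0.0006 + 0.0001 + 0.0000) ≈ 9.688 × 0.0936 ≈ 0.907 mcg/mL.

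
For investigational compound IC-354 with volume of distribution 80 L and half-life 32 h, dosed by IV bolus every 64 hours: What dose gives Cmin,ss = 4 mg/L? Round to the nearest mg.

τ/t½ = 64/32 ≈ 2, so f = (1/2)^(64/32) ≈ 0.250000.
Cmin,ss = (D/Vd)·f/(1−f), so D = Cmin,ss·Vd·(1−f)/f.
D = 4 × 80 × (1−f)/f ≈ 4 × 80 × 3.00000 ≈ 960.00 mg.

960 mg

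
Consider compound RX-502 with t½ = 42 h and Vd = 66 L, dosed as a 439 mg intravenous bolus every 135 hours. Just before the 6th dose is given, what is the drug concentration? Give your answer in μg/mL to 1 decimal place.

0.8 μg/mL

f = (1/2)^(τ/t½) = (1/2)^(135/42) ≈ 0.1077.
C₀ = D/Vd = 439/66 ≈ 6.652 μg/mL.
Before the 6th dose, 5 doses have been given. Superposition: Cmin = C₀·(f + f² + … + f^5).
≈ 6.652 × (0.1077 + 0.0116 + 0.0012 + 0.0001 + 0.0000) ≈ 6.652 × 0.1206 ≈ 0.802 μg/mL.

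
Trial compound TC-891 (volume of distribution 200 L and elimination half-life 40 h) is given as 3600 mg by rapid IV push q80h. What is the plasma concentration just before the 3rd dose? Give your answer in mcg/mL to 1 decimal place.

f = (1/2)^(τ/t½) = (1/2)^(80/40) ≈ 0.2500.
C₀ = D/Vd = 3600/200 ≈ 18.000 mcg/mL.
Before the 3rd dose, 2 doses have been given. Superposition: Cmin = C₀·(f + f²).
≈ 18.000 × (0.2500 + 0.0625) ≈ 18.000 × 0.3125 ≈ 5.625 mcg/mL.

5.6 mcg/mL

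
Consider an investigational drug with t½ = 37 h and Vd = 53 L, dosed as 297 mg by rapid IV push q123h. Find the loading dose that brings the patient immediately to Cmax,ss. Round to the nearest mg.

f = (1/2)^(123/37) ≈ 0.099834; accumulation ratio R = 1/(1−f) ≈ 1.11091.
Loading dose to hit Cmax,ss on first dose: D_load = D_maint·R ≈ 297 × 1.11091 ≈ 329.94 mg.

330 mg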